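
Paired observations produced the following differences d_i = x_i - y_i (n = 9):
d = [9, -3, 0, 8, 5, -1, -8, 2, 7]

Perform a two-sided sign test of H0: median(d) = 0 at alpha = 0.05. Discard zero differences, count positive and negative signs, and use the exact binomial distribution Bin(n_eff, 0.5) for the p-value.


Step 1: Discard zero differences. Original n = 9; n_eff = number of nonzero differences = 8.
Nonzero differences (with sign): +9, -3, +8, +5, -1, -8, +2, +7
Step 2: Count signs: positive = 5, negative = 3.
Step 3: Under H0: P(positive) = 0.5, so the number of positives S ~ Bin(8, 0.5).
Step 4: Two-sided exact p-value = sum of Bin(8,0.5) probabilities at or below the observed probability = 0.726562.
Step 5: alpha = 0.05. fail to reject H0.

n_eff = 8, pos = 5, neg = 3, p = 0.726562, fail to reject H0.


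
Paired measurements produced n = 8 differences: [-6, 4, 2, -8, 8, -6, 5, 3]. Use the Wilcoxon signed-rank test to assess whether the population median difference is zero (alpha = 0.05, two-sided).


Step 1: Drop any zero differences (none here) and take |d_i|.
|d| = [6, 4, 2, 8, 8, 6, 5, 3]
Step 2: Midrank |d_i| (ties get averaged ranks).
ranks: |6|->5.5, |4|->3, |2|->1, |8|->7.5, |8|->7.5, |6|->5.5, |5|->4, |3|->2
Step 3: Attach original signs; sum ranks with positive sign and with negative sign.
W+ = 3 + 1 + 7.5 + 4 + 2 = 17.5
W- = 5.5 + 7.5 + 5.5 = 18.5
(Check: W+ + W- = 36 should equal n(n+1)/2 = 36.)
Step 4: Test statistic W = min(W+, W-) = 17.5.
Step 5: Ties in |d|, so use the tie-corrected normal approximation.
        E[W] = n(n+1)/4 = 8*9/4 = 18.
        Tie groups: |d|=6 (t=2), |d|=8 (t=2); sum(t^3 - t) = 12.
        Var[W] = n(n+1)(2n+1)/24 - sum(t^3-t)/48 = 1224/24 - 12/48 = 50.75.
        z = (W - E[W]) / sqrt(Var[W]) = (17.5 - 18) / 7.1239 = -0.0702.
        Two-sided p = 2*Phi(z) = 0.944045.
Step 6: alpha = 0.05. fail to reject H0.

W+ = 17.5, W- = 18.5, W = min = 17.5, p = 0.944045, fail to reject H0.


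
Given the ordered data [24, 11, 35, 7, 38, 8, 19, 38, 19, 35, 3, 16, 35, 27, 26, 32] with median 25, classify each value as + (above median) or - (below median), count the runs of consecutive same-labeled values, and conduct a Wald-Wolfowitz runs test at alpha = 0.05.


Step 1: Compute median = 25; label A = above, B = below.
Labels in order: BBABABBABABBAAAA  (n_A = 8, n_B = 8)
Step 2: Count runs R = 10.
Step 3: Under H0 (random ordering), E[R] = 2*n_A*n_B/(n_A+n_B) + 1 = 2*8*8/16 + 1 = 9.0000.
        Var[R] = 2*n_A*n_B*(2*n_A*n_B - n_A - n_B) / ((n_A+n_B)^2 * (n_A+n_B-1)) = 14336/3840 = 3.7333.
        SD[R] = 1.9322.
Step 4: Continuity-corrected z = (R - 0.5 - E[R]) / SD[R] = (10 - 0.5 - 9.0000) / 1.9322 = 0.2588.
Step 5: Two-sided p-value via normal approximation = 2*(1 - Phi(|z|)) = 0.795809.
Step 6: alpha = 0.05. fail to reject H0.

R = 10, z = 0.2588, p = 0.795809, fail to reject H0.


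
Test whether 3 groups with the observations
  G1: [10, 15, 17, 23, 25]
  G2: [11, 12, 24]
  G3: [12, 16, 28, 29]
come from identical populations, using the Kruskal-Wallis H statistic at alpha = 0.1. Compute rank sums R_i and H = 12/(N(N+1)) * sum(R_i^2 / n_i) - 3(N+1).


Step 1: Combine all N = 12 observations and assign midranks.
sorted (value, group, rank): (10,G1,1), (11,G2,2), (12,G2,3.5), (12,G3,3.5), (15,G1,5), (16,G3,6), (17,G1,7), (23,G1,8), (24,G2,9), (25,G1,10), (28,G3,11), (29,G3,12)
Step 2: Sum ranks within each group.
R_1 = 31 (n_1 = 5)
R_2 = 14.5 (n_2 = 3)
R_3 = 32.5 (n_3 = 4)
Step 3: H = 12/(N(N+1)) * sum(R_i^2/n_i) - 3(N+1)
     = 12/(12*13) * (31^2/5 + 14.5^2/3 + 32.5^2/4) - 3*13
     = 0.076923 * 526.346 - 39
     = 1.488141.
Step 4: Ties present; correction factor C = 1 - 6/(12^3 - 12) = 0.996503. Corrected H = 1.488141 / 0.996503 = 1.493363.
Step 5: Under H0, H ~ chi^2(2); p-value = 0.473937.
Step 6: alpha = 0.1. fail to reject H0.

H = 1.4934, df = 2, p = 0.473937, fail to reject H0.


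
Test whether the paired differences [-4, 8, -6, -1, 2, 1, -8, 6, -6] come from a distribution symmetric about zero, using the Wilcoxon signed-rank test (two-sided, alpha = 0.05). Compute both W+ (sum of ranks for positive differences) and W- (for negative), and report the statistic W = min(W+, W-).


Step 1: Drop any zero differences (none here) and take |d_i|.
|d| = [4, 8, 6, 1, 2, 1, 8, 6, 6]
Step 2: Midrank |d_i| (ties get averaged ranks).
ranks: |4|->4, |8|->8.5, |6|->6, |1|->1.5, |2|->3, |1|->1.5, |8|->8.5, |6|->6, |6|->6
Step 3: Attach original signs; sum ranks with positive sign and with negative sign.
W+ = 8.5 + 3 + 1.5 + 6 = 19
W- = 4 + 6 + 1.5 + 8.5 + 6 = 26
(Check: W+ + W- = 45 should equal n(n+1)/2 = 45.)
Step 4: Test statistic W = min(W+, W-) = 19.
Step 5: Ties in |d|, so use the tie-corrected normal approximation.
        E[W] = n(n+1)/4 = 9*10/4 = 22.5.
        Tie groups: |d|=1 (t=2), |d|=6 (t=3), |d|=8 (t=2); sum(t^3 - t) = 36.
        Var[W] = n(n+1)(2n+1)/24 - sum(t^3-t)/48 = 1710/24 - 36/48 = 70.5.
        z = (W - E[W]) / sqrt(Var[W]) = (19 - 22.5) / 8.3964 = -0.4168.
        Two-sided p = 2*Phi(z) = 0.676793.
Step 6: alpha = 0.05. fail to reject H0.

W+ = 19, W- = 26, W = min = 19, p = 0.676793, fail to reject H0.


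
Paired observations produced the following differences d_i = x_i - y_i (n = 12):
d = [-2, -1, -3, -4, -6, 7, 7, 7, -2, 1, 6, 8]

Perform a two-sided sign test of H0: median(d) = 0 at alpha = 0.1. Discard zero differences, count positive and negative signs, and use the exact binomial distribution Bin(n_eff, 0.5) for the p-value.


Step 1: Discard zero differences. Original n = 12; n_eff = number of nonzero differences = 12.
Nonzero differences (with sign): -2, -1, -3, -4, -6, +7, +7, +7, -2, +1, +6, +8
Step 2: Count signs: positive = 6, negative = 6.
Step 3: Under H0: P(positive) = 0.5, so the number of positives S ~ Bin(12, 0.5).
Step 4: Two-sided exact p-value = sum of Bin(12,0.5) probabilities at or below the observed probability = 1.000000.
Step 5: alpha = 0.1. fail to reject H0.

n_eff = 12, pos = 6, neg = 6, p = 1.000000, fail to reject H0.


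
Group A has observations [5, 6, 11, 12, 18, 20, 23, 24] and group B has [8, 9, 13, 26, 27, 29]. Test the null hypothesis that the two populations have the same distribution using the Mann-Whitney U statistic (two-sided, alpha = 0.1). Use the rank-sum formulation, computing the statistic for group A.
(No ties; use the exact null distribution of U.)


Step 1: Combine and sort all 14 observations; assign midranks.
sorted (value, group): (5,X), (6,X), (8,Y), (9,Y), (11,X), (12,X), (13,Y), (18,X), (20,X), (23,X), (24,X), (26,Y), (27,Y), (29,Y)
ranks: 5->1, 6->2, 8->3, 9->4, 11->5, 12->6, 13->7, 18->8, 20->9, 23->10, 24->11, 26->12, 27->13, 29->14
Step 2: Rank sum for X: R1 = 1 + 2 + 5 + 6 + 8 + 9 + 10 + 11 = 52.
Step 3: U_X = R1 - n1(n1+1)/2 = 52 - 8*9/2 = 52 - 36 = 16.
       U_Y = n1*n2 - U_X = 48 - 16 = 32.
Step 4: No ties, so the exact null distribution of U (based on enumerating the C(14,8) = 3003 equally likely rank assignments) gives the two-sided p-value.
Step 5: p-value = 0.344988; compare to alpha = 0.1. fail to reject H0.

U_X = 16, p = 0.344988, fail to reject H0 at alpha = 0.1.


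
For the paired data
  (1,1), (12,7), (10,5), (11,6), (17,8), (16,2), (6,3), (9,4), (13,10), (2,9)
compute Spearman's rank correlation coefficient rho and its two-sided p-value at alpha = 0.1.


Step 1: Rank x and y separately (midranks; no ties here).
rank(x): 1->1, 12->7, 10->5, 11->6, 17->10, 16->9, 6->3, 9->4, 13->8, 2->2
rank(y): 1->1, 7->7, 5->5, 6->6, 8->8, 2->2, 3->3, 4->4, 10->10, 9->9
Step 2: d_i = R_x(i) - R_y(i); compute d_i^2.
  (1-1)^2=0, (7-7)^2=0, (5-5)^2=0, (6-6)^2=0, (10-8)^2=4, (9-2)^2=49, (3-3)^2=0, (4-4)^2=0, (8-10)^2=4, (2-9)^2=49
sum(d^2) = 106.
Step 3: rho = 1 - 6*106 / (10*(10^2 - 1)) = 1 - 636/990 = 0.357576.
Step 4: Under H0, t = rho * sqrt((n-2)/(1-rho^2)) = 1.0830 ~ t(8).
Step 5: Two-sided p-value from the t-distribution with 8 df = 0.310376.
Step 6: alpha = 0.1. fail to reject H0.

rho = 0.3576, p = 0.310376, fail to reject H0 at alpha = 0.1.


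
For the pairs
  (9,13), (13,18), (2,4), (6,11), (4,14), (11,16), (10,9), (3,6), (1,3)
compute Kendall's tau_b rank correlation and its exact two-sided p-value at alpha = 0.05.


Step 1: Enumerate the 36 unordered pairs (i,j) with i<j and classify each by sign(x_j-x_i) * sign(y_j-y_i).
  (1,2):dx=+4,dy=+5->C; (1,3):dx=-7,dy=-9->C; (1,4):dx=-3,dy=-2->C; (1,5):dx=-5,dy=+1->D
  (1,6):dx=+2,dy=+3->C; (1,7):dx=+1,dy=-4->D; (1,8):dx=-6,dy=-7->C; (1,9):dx=-8,dy=-10->C
  (2,3):dx=-11,dy=-14->C; (2,4):dx=-7,dy=-7->C; (2,5):dx=-9,dy=-4->C; (2,6):dx=-2,dy=-2->C
  (2,7):dx=-3,dy=-9->C; (2,8):dx=-10,dy=-12->C; (2,9):dx=-12,dy=-15->C; (3,4):dx=+4,dy=+7->C
  (3,5):dx=+2,dy=+10->C; (3,6):dx=+9,dy=+12->C; (3,7):dx=+8,dy=+5->C; (3,8):dx=+1,dy=+2->C
  (3,9):dx=-1,dy=-1->C; (4,5):dx=-2,dy=+3->D; (4,6):dx=+5,dy=+5->C; (4,7):dx=+4,dy=-2->D
  (4,8):dx=-3,dy=-5->C; (4,9):dx=-5,dy=-8->C; (5,6):dx=+7,dy=+2->C; (5,7):dx=+6,dy=-5->D
  (5,8):dx=-1,dy=-8->C; (5,9):dx=-3,dy=-11->C; (6,7):dx=-1,dy=-7->C; (6,8):dx=-8,dy=-10->C
  (6,9):dx=-10,dy=-13->C; (7,8):dx=-7,dy=-3->C; (7,9):dx=-9,dy=-6->C; (8,9):dx=-2,dy=-3->C
Step 2: C = 31, D = 5, total pairs = 36.
Step 3: tau = (C - D)/(n(n-1)/2) = (31 - 5)/36 = 0.722222.
Step 4: Exact two-sided p-value (enumerate n! = 362880 permutations of y under H0): p = 0.005886.
Step 5: alpha = 0.05. reject H0.

tau_b = 0.7222 (C=31, D=5), p = 0.005886, reject H0.


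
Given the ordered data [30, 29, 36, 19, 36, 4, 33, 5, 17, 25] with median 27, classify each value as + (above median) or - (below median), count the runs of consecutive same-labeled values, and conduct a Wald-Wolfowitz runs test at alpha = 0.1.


Step 1: Compute median = 27; label A = above, B = below.
Labels in order: AAABABABBB  (n_A = 5, n_B = 5)
Step 2: Count runs R = 6.
Step 3: Under H0 (random ordering), E[R] = 2*n_A*n_B/(n_A+n_B) + 1 = 2*5*5/10 + 1 = 6.0000.
        Var[R] = 2*n_A*n_B*(2*n_A*n_B - n_A - n_B) / ((n_A+n_B)^2 * (n_A+n_B-1)) = 2000/900 = 2.2222.
        SD[R] = 1.4907.
Step 4: R = E[R], so z = 0 with no continuity correction.
Step 5: Two-sided p-value via normal approximation = 2*(1 - Phi(|z|)) = 1.000000.
Step 6: alpha = 0.1. fail to reject H0.

R = 6, z = 0.0000, p = 1.000000, fail to reject H0.


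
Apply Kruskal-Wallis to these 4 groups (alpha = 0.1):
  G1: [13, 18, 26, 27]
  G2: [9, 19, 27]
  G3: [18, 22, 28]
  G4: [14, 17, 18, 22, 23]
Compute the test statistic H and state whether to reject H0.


Step 1: Combine all N = 15 observations and assign midranks.
sorted (value, group, rank): (9,G2,1), (13,G1,2), (14,G4,3), (17,G4,4), (18,G1,6), (18,G3,6), (18,G4,6), (19,G2,8), (22,G3,9.5), (22,G4,9.5), (23,G4,11), (26,G1,12), (27,G1,13.5), (27,G2,13.5), (28,G3,15)
Step 2: Sum ranks within each group.
R_1 = 33.5 (n_1 = 4)
R_2 = 22.5 (n_2 = 3)
R_3 = 30.5 (n_3 = 3)
R_4 = 33.5 (n_4 = 5)
Step 3: H = 12/(N(N+1)) * sum(R_i^2/n_i) - 3(N+1)
     = 12/(15*16) * (33.5^2/4 + 22.5^2/3 + 30.5^2/3 + 33.5^2/5) - 3*16
     = 0.050000 * 983.846 - 48
     = 1.192292.
Step 4: Ties present; correction factor C = 1 - 36/(15^3 - 15) = 0.989286. Corrected H = 1.192292 / 0.989286 = 1.205205.
Step 5: Under H0, H ~ chi^2(3); p-value = 0.751756.
Step 6: alpha = 0.1. fail to reject H0.

H = 1.2052, df = 3, p = 0.751756, fail to reject H0.


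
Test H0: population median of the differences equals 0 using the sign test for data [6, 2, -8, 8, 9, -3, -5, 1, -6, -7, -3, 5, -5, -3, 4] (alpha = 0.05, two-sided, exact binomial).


Step 1: Discard zero differences. Original n = 15; n_eff = number of nonzero differences = 15.
Nonzero differences (with sign): +6, +2, -8, +8, +9, -3, -5, +1, -6, -7, -3, +5, -5, -3, +4
Step 2: Count signs: positive = 7, negative = 8.
Step 3: Under H0: P(positive) = 0.5, so the number of positives S ~ Bin(15, 0.5).
Step 4: Two-sided exact p-value = sum of Bin(15,0.5) probabilities at or below the observed probability = 1.000000.
Step 5: alpha = 0.05. fail to reject H0.

n_eff = 15, pos = 7, neg = 8, p = 1.000000, fail to reject H0.


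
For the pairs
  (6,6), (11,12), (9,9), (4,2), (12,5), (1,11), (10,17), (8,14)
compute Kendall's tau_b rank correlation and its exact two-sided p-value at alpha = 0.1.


Step 1: Enumerate the 28 unordered pairs (i,j) with i<j and classify each by sign(x_j-x_i) * sign(y_j-y_i).
  (1,2):dx=+5,dy=+6->C; (1,3):dx=+3,dy=+3->C; (1,4):dx=-2,dy=-4->C; (1,5):dx=+6,dy=-1->D
  (1,6):dx=-5,dy=+5->D; (1,7):dx=+4,dy=+11->C; (1,8):dx=+2,dy=+8->C; (2,3):dx=-2,dy=-3->C
  (2,4):dx=-7,dy=-10->C; (2,5):dx=+1,dy=-7->D; (2,6):dx=-10,dy=-1->C; (2,7):dx=-1,dy=+5->D
  (2,8):dx=-3,dy=+2->D; (3,4):dx=-5,dy=-7->C; (3,5):dx=+3,dy=-4->D; (3,6):dx=-8,dy=+2->D
  (3,7):dx=+1,dy=+8->C; (3,8):dx=-1,dy=+5->D; (4,5):dx=+8,dy=+3->C; (4,6):dx=-3,dy=+9->D
  (4,7):dx=+6,dy=+15->C; (4,8):dx=+4,dy=+12->C; (5,6):dx=-11,dy=+6->D; (5,7):dx=-2,dy=+12->D
  (5,8):dx=-4,dy=+9->D; (6,7):dx=+9,dy=+6->C; (6,8):dx=+7,dy=+3->C; (7,8):dx=-2,dy=-3->C
Step 2: C = 16, D = 12, total pairs = 28.
Step 3: tau = (C - D)/(n(n-1)/2) = (16 - 12)/28 = 0.142857.
Step 4: Exact two-sided p-value (enumerate n! = 40320 permutations of y under H0): p = 0.719544.
Step 5: alpha = 0.1. fail to reject H0.

tau_b = 0.1429 (C=16, D=12), p = 0.719544, fail to reject H0.


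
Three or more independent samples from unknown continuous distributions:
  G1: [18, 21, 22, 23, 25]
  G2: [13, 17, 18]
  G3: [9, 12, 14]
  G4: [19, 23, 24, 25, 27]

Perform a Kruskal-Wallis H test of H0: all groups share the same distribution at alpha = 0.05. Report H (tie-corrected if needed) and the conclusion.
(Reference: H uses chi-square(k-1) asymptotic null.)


Step 1: Combine all N = 16 observations and assign midranks.
sorted (value, group, rank): (9,G3,1), (12,G3,2), (13,G2,3), (14,G3,4), (17,G2,5), (18,G1,6.5), (18,G2,6.5), (19,G4,8), (21,G1,9), (22,G1,10), (23,G1,11.5), (23,G4,11.5), (24,G4,13), (25,G1,14.5), (25,G4,14.5), (27,G4,16)
Step 2: Sum ranks within each group.
R_1 = 51.5 (n_1 = 5)
R_2 = 14.5 (n_2 = 3)
R_3 = 7 (n_3 = 3)
R_4 = 63 (n_4 = 5)
Step 3: H = 12/(N(N+1)) * sum(R_i^2/n_i) - 3(N+1)
     = 12/(16*17) * (51.5^2/5 + 14.5^2/3 + 7^2/3 + 63^2/5) - 3*17
     = 0.044118 * 1410.67 - 51
     = 11.235294.
Step 4: Ties present; correction factor C = 1 - 18/(16^3 - 16) = 0.995588. Corrected H = 11.235294 / 0.995588 = 11.285081.
Step 5: Under H0, H ~ chi^2(3); p-value = 0.010280.
Step 6: alpha = 0.05. reject H0.

H = 11.2851, df = 3, p = 0.010280, reject H0.


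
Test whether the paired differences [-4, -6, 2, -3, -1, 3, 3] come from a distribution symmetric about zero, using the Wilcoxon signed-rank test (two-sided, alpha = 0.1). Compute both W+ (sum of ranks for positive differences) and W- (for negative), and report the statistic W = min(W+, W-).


Step 1: Drop any zero differences (none here) and take |d_i|.
|d| = [4, 6, 2, 3, 1, 3, 3]
Step 2: Midrank |d_i| (ties get averaged ranks).
ranks: |4|->6, |6|->7, |2|->2, |3|->4, |1|->1, |3|->4, |3|->4
Step 3: Attach original signs; sum ranks with positive sign and with negative sign.
W+ = 2 + 4 + 4 = 10
W- = 6 + 7 + 4 + 1 = 18
(Check: W+ + W- = 28 should equal n(n+1)/2 = 28.)
Step 4: Test statistic W = min(W+, W-) = 10.
Step 5: Ties in |d|, so use the tie-corrected normal approximation.
        E[W] = n(n+1)/4 = 7*8/4 = 14.
        Tie groups: |d|=3 (t=3); sum(t^3 - t) = 24.
        Var[W] = n(n+1)(2n+1)/24 - sum(t^3-t)/48 = 840/24 - 24/48 = 34.5.
        z = (W - E[W]) / sqrt(Var[W]) = (10 - 14) / 5.8737 = -0.6810.
        Two-sided p = 2*Phi(z) = 0.495868.
Step 6: alpha = 0.1. fail to reject H0.

W+ = 10, W- = 18, W = min = 10, p = 0.495868, fail to reject H0.


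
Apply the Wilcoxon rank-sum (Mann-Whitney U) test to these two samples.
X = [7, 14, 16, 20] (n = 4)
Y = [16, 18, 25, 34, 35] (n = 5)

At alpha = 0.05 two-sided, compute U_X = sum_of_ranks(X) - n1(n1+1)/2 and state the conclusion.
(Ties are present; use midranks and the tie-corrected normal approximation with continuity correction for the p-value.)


Step 1: Combine and sort all 9 observations; assign midranks.
sorted (value, group): (7,X), (14,X), (16,X), (16,Y), (18,Y), (20,X), (25,Y), (34,Y), (35,Y)
ranks: 7->1, 14->2, 16->3.5, 16->3.5, 18->5, 20->6, 25->7, 34->8, 35->9
Step 2: Rank sum for X: R1 = 1 + 2 + 3.5 + 6 = 12.5.
Step 3: U_X = R1 - n1(n1+1)/2 = 12.5 - 4*5/2 = 12.5 - 10 = 2.5.
       U_Y = n1*n2 - U_X = 20 - 2.5 = 17.5.
Step 4: Ties are present, so use the tie-corrected normal approximation (with continuity correction) for the p-value.
Step 5: p-value = 0.085100; compare to alpha = 0.05. fail to reject H0.

U_X = 2.5, p = 0.085100, fail to reject H0 at alpha = 0.05.


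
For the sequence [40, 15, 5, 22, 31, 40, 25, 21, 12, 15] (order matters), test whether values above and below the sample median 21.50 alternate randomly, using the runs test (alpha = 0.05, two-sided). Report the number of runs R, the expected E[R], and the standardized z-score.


Step 1: Compute median = 21.50; label A = above, B = below.
Labels in order: ABBAAAABBB  (n_A = 5, n_B = 5)
Step 2: Count runs R = 4.
Step 3: Under H0 (random ordering), E[R] = 2*n_A*n_B/(n_A+n_B) + 1 = 2*5*5/10 + 1 = 6.0000.
        Var[R] = 2*n_A*n_B*(2*n_A*n_B - n_A - n_B) / ((n_A+n_B)^2 * (n_A+n_B-1)) = 2000/900 = 2.2222.
        SD[R] = 1.4907.
Step 4: Continuity-corrected z = (R + 0.5 - E[R]) / SD[R] = (4 + 0.5 - 6.0000) / 1.4907 = -1.0062.
Step 5: Two-sided p-value via normal approximation = 2*(1 - Phi(|z|)) = 0.314305.
Step 6: alpha = 0.05. fail to reject H0.

R = 4, z = -1.0062, p = 0.314305, fail to reject H0.


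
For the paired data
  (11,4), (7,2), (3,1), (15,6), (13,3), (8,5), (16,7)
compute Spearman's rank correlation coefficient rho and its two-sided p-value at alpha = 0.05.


Step 1: Rank x and y separately (midranks; no ties here).
rank(x): 11->4, 7->2, 3->1, 15->6, 13->5, 8->3, 16->7
rank(y): 4->4, 2->2, 1->1, 6->6, 3->3, 5->5, 7->7
Step 2: d_i = R_x(i) - R_y(i); compute d_i^2.
  (4-4)^2=0, (2-2)^2=0, (1-1)^2=0, (6-6)^2=0, (5-3)^2=4, (3-5)^2=4, (7-7)^2=0
sum(d^2) = 8.
Step 3: rho = 1 - 6*8 / (7*(7^2 - 1)) = 1 - 48/336 = 0.857143.
Step 4: Under H0, t = rho * sqrt((n-2)/(1-rho^2)) = 3.7210 ~ t(5).
Step 5: Two-sided p-value from the t-distribution with 5 df = 0.013697.
Step 6: alpha = 0.05. reject H0.

rho = 0.8571, p = 0.013697, reject H0 at alpha = 0.05.


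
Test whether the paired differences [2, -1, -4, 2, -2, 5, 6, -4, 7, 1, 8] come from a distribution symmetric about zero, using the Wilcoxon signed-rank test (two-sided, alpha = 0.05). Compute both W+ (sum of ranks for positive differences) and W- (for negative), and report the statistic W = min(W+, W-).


Step 1: Drop any zero differences (none here) and take |d_i|.
|d| = [2, 1, 4, 2, 2, 5, 6, 4, 7, 1, 8]
Step 2: Midrank |d_i| (ties get averaged ranks).
ranks: |2|->4, |1|->1.5, |4|->6.5, |2|->4, |2|->4, |5|->8, |6|->9, |4|->6.5, |7|->10, |1|->1.5, |8|->11
Step 3: Attach original signs; sum ranks with positive sign and with negative sign.
W+ = 4 + 4 + 8 + 9 + 10 + 1.5 + 11 = 47.5
W- = 1.5 + 6.5 + 4 + 6.5 = 18.5
(Check: W+ + W- = 66 should equal n(n+1)/2 = 66.)
Step 4: Test statistic W = min(W+, W-) = 18.5.
Step 5: Ties in |d|, so use the tie-corrected normal approximation.
        E[W] = n(n+1)/4 = 11*12/4 = 33.
        Tie groups: |d|=1 (t=2), |d|=2 (t=3), |d|=4 (t=2); sum(t^3 - t) = 36.
        Var[W] = n(n+1)(2n+1)/24 - sum(t^3-t)/48 = 3036/24 - 36/48 = 125.75.
        z = (W - E[W]) / sqrt(Var[W]) = (18.5 - 33) / 11.2138 = -1.2930.
        Two-sided p = 2*Phi(z) = 0.195995.
Step 6: alpha = 0.05. fail to reject H0.

W+ = 47.5, W- = 18.5, W = min = 18.5, p = 0.195995, fail to reject H0.


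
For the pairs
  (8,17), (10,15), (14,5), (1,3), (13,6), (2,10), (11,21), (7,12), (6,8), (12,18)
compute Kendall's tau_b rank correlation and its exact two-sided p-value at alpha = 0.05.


Step 1: Enumerate the 45 unordered pairs (i,j) with i<j and classify each by sign(x_j-x_i) * sign(y_j-y_i).
  (1,2):dx=+2,dy=-2->D; (1,3):dx=+6,dy=-12->D; (1,4):dx=-7,dy=-14->C; (1,5):dx=+5,dy=-11->D
  (1,6):dx=-6,dy=-7->C; (1,7):dx=+3,dy=+4->C; (1,8):dx=-1,dy=-5->C; (1,9):dx=-2,dy=-9->C
  (1,10):dx=+4,dy=+1->C; (2,3):dx=+4,dy=-10->D; (2,4):dx=-9,dy=-12->C; (2,5):dx=+3,dy=-9->D
  (2,6):dx=-8,dy=-5->C; (2,7):dx=+1,dy=+6->C; (2,8):dx=-3,dy=-3->C; (2,9):dx=-4,dy=-7->C
  (2,10):dx=+2,dy=+3->C; (3,4):dx=-13,dy=-2->C; (3,5):dx=-1,dy=+1->D; (3,6):dx=-12,dy=+5->D
  (3,7):dx=-3,dy=+16->D; (3,8):dx=-7,dy=+7->D; (3,9):dx=-8,dy=+3->D; (3,10):dx=-2,dy=+13->D
  (4,5):dx=+12,dy=+3->C; (4,6):dx=+1,dy=+7->C; (4,7):dx=+10,dy=+18->C; (4,8):dx=+6,dy=+9->C
  (4,9):dx=+5,dy=+5->C; (4,10):dx=+11,dy=+15->C; (5,6):dx=-11,dy=+4->D; (5,7):dx=-2,dy=+15->D
  (5,8):dx=-6,dy=+6->D; (5,9):dx=-7,dy=+2->D; (5,10):dx=-1,dy=+12->D; (6,7):dx=+9,dy=+11->C
  (6,8):dx=+5,dy=+2->C; (6,9):dx=+4,dy=-2->D; (6,10):dx=+10,dy=+8->C; (7,8):dx=-4,dy=-9->C
  (7,9):dx=-5,dy=-13->C; (7,10):dx=+1,dy=-3->D; (8,9):dx=-1,dy=-4->C; (8,10):dx=+5,dy=+6->C
  (9,10):dx=+6,dy=+10->C
Step 2: C = 27, D = 18, total pairs = 45.
Step 3: tau = (C - D)/(n(n-1)/2) = (27 - 18)/45 = 0.200000.
Step 4: Exact two-sided p-value (enumerate n! = 3628800 permutations of y under H0): p = 0.484313.
Step 5: alpha = 0.05. fail to reject H0.

tau_b = 0.2000 (C=27, D=18), p = 0.484313, fail to reject H0.


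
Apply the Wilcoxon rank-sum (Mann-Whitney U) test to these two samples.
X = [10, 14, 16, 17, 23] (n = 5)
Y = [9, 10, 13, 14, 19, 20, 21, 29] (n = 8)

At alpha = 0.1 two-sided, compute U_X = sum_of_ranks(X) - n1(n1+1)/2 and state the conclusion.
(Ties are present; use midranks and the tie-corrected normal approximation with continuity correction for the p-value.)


Step 1: Combine and sort all 13 observations; assign midranks.
sorted (value, group): (9,Y), (10,X), (10,Y), (13,Y), (14,X), (14,Y), (16,X), (17,X), (19,Y), (20,Y), (21,Y), (23,X), (29,Y)
ranks: 9->1, 10->2.5, 10->2.5, 13->4, 14->5.5, 14->5.5, 16->7, 17->8, 19->9, 20->10, 21->11, 23->12, 29->13
Step 2: Rank sum for X: R1 = 2.5 + 5.5 + 7 + 8 + 12 = 35.
Step 3: U_X = R1 - n1(n1+1)/2 = 35 - 5*6/2 = 35 - 15 = 20.
       U_Y = n1*n2 - U_X = 40 - 20 = 20.
Step 4: Ties are present, so use the tie-corrected normal approximation (with continuity correction) for the p-value.
Step 5: p-value = 1.000000; compare to alpha = 0.1. fail to reject H0.

U_X = 20, p = 1.000000, fail to reject H0 at alpha = 0.1.


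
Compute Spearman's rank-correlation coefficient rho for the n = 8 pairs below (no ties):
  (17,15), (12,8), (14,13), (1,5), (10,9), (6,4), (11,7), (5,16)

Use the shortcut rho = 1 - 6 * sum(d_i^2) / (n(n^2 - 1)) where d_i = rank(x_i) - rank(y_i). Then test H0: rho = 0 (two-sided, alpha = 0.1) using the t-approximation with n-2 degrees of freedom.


Step 1: Rank x and y separately (midranks; no ties here).
rank(x): 17->8, 12->6, 14->7, 1->1, 10->4, 6->3, 11->5, 5->2
rank(y): 15->7, 8->4, 13->6, 5->2, 9->5, 4->1, 7->3, 16->8
Step 2: d_i = R_x(i) - R_y(i); compute d_i^2.
  (8-7)^2=1, (6-4)^2=4, (7-6)^2=1, (1-2)^2=1, (4-5)^2=1, (3-1)^2=4, (5-3)^2=4, (2-8)^2=36
sum(d^2) = 52.
Step 3: rho = 1 - 6*52 / (8*(8^2 - 1)) = 1 - 312/504 = 0.380952.
Step 4: Under H0, t = rho * sqrt((n-2)/(1-rho^2)) = 1.0092 ~ t(6).
Step 5: Two-sided p-value from the t-distribution with 6 df = 0.351813.
Step 6: alpha = 0.1. fail to reject H0.

rho = 0.3810, p = 0.351813, fail to reject H0 at alpha = 0.1.


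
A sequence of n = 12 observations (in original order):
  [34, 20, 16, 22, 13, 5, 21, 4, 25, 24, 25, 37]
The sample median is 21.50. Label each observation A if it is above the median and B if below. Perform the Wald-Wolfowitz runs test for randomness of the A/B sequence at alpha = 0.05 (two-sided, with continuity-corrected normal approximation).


Step 1: Compute median = 21.50; label A = above, B = below.
Labels in order: ABBABBBBAAAA  (n_A = 6, n_B = 6)
Step 2: Count runs R = 5.
Step 3: Under H0 (random ordering), E[R] = 2*n_A*n_B/(n_A+n_B) + 1 = 2*6*6/12 + 1 = 7.0000.
        Var[R] = 2*n_A*n_B*(2*n_A*n_B - n_A - n_B) / ((n_A+n_B)^2 * (n_A+n_B-1)) = 4320/1584 = 2.7273.
        SD[R] = 1.6514.
Step 4: Continuity-corrected z = (R + 0.5 - E[R]) / SD[R] = (5 + 0.5 - 7.0000) / 1.6514 = -0.9083.
Step 5: Two-sided p-value via normal approximation = 2*(1 - Phi(|z|)) = 0.363722.
Step 6: alpha = 0.05. fail to reject H0.

R = 5, z = -0.9083, p = 0.363722, fail to reject H0.


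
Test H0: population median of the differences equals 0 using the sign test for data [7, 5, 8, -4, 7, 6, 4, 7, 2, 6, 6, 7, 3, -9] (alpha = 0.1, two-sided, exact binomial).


Step 1: Discard zero differences. Original n = 14; n_eff = number of nonzero differences = 14.
Nonzero differences (with sign): +7, +5, +8, -4, +7, +6, +4, +7, +2, +6, +6, +7, +3, -9
Step 2: Count signs: positive = 12, negative = 2.
Step 3: Under H0: P(positive) = 0.5, so the number of positives S ~ Bin(14, 0.5).
Step 4: Two-sided exact p-value = sum of Bin(14,0.5) probabilities at or below the observed probability = 0.012939.
Step 5: alpha = 0.1. reject H0.

n_eff = 14, pos = 12, neg = 2, p = 0.012939, reject H0.


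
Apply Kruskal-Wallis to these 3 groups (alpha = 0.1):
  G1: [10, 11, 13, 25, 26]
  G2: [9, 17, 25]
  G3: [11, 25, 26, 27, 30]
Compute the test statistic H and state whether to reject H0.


Step 1: Combine all N = 13 observations and assign midranks.
sorted (value, group, rank): (9,G2,1), (10,G1,2), (11,G1,3.5), (11,G3,3.5), (13,G1,5), (17,G2,6), (25,G1,8), (25,G2,8), (25,G3,8), (26,G1,10.5), (26,G3,10.5), (27,G3,12), (30,G3,13)
Step 2: Sum ranks within each group.
R_1 = 29 (n_1 = 5)
R_2 = 15 (n_2 = 3)
R_3 = 47 (n_3 = 5)
Step 3: H = 12/(N(N+1)) * sum(R_i^2/n_i) - 3(N+1)
     = 12/(13*14) * (29^2/5 + 15^2/3 + 47^2/5) - 3*14
     = 0.065934 * 685 - 42
     = 3.164835.
Step 4: Ties present; correction factor C = 1 - 36/(13^3 - 13) = 0.983516. Corrected H = 3.164835 / 0.983516 = 3.217877.
Step 5: Under H0, H ~ chi^2(2); p-value = 0.200100.
Step 6: alpha = 0.1. fail to reject H0.

H = 3.2179, df = 2, p = 0.200100, fail to reject H0.


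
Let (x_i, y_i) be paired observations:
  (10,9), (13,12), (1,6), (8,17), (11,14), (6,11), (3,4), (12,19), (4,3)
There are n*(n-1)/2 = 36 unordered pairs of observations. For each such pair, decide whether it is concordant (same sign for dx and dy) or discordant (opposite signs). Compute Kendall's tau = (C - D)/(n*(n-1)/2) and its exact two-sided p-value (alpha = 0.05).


Step 1: Enumerate the 36 unordered pairs (i,j) with i<j and classify each by sign(x_j-x_i) * sign(y_j-y_i).
  (1,2):dx=+3,dy=+3->C; (1,3):dx=-9,dy=-3->C; (1,4):dx=-2,dy=+8->D; (1,5):dx=+1,dy=+5->C
  (1,6):dx=-4,dy=+2->D; (1,7):dx=-7,dy=-5->C; (1,8):dx=+2,dy=+10->C; (1,9):dx=-6,dy=-6->C
  (2,3):dx=-12,dy=-6->C; (2,4):dx=-5,dy=+5->D; (2,5):dx=-2,dy=+2->D; (2,6):dx=-7,dy=-1->C
  (2,7):dx=-10,dy=-8->C; (2,8):dx=-1,dy=+7->D; (2,9):dx=-9,dy=-9->C; (3,4):dx=+7,dy=+11->C
  (3,5):dx=+10,dy=+8->C; (3,6):dx=+5,dy=+5->C; (3,7):dx=+2,dy=-2->D; (3,8):dx=+11,dy=+13->C
  (3,9):dx=+3,dy=-3->D; (4,5):dx=+3,dy=-3->D; (4,6):dx=-2,dy=-6->C; (4,7):dx=-5,dy=-13->C
  (4,8):dx=+4,dy=+2->C; (4,9):dx=-4,dy=-14->C; (5,6):dx=-5,dy=-3->C; (5,7):dx=-8,dy=-10->C
  (5,8):dx=+1,dy=+5->C; (5,9):dx=-7,dy=-11->C; (6,7):dx=-3,dy=-7->C; (6,8):dx=+6,dy=+8->C
  (6,9):dx=-2,dy=-8->C; (7,8):dx=+9,dy=+15->C; (7,9):dx=+1,dy=-1->D; (8,9):dx=-8,dy=-16->C
Step 2: C = 27, D = 9, total pairs = 36.
Step 3: tau = (C - D)/(n(n-1)/2) = (27 - 9)/36 = 0.500000.
Step 4: Exact two-sided p-value (enumerate n! = 362880 permutations of y under H0): p = 0.075176.
Step 5: alpha = 0.05. fail to reject H0.

tau_b = 0.5000 (C=27, D=9), p = 0.075176, fail to reject H0.


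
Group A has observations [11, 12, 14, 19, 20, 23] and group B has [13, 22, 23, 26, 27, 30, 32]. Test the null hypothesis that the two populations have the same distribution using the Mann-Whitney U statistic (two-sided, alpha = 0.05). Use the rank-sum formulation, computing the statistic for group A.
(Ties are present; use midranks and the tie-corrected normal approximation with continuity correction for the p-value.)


Step 1: Combine and sort all 13 observations; assign midranks.
sorted (value, group): (11,X), (12,X), (13,Y), (14,X), (19,X), (20,X), (22,Y), (23,X), (23,Y), (26,Y), (27,Y), (30,Y), (32,Y)
ranks: 11->1, 12->2, 13->3, 14->4, 19->5, 20->6, 22->7, 23->8.5, 23->8.5, 26->10, 27->11, 30->12, 32->13
Step 2: Rank sum for X: R1 = 1 + 2 + 4 + 5 + 6 + 8.5 = 26.5.
Step 3: U_X = R1 - n1(n1+1)/2 = 26.5 - 6*7/2 = 26.5 - 21 = 5.5.
       U_Y = n1*n2 - U_X = 42 - 5.5 = 36.5.
Step 4: Ties are present, so use the tie-corrected normal approximation (with continuity correction) for the p-value.
Step 5: p-value = 0.031888; compare to alpha = 0.05. reject H0.

U_X = 5.5, p = 0.031888, reject H0 at alpha = 0.05.


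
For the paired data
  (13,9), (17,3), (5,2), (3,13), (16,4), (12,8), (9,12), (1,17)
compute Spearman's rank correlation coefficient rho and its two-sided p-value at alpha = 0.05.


Step 1: Rank x and y separately (midranks; no ties here).
rank(x): 13->6, 17->8, 5->3, 3->2, 16->7, 12->5, 9->4, 1->1
rank(y): 9->5, 3->2, 2->1, 13->7, 4->3, 8->4, 12->6, 17->8
Step 2: d_i = R_x(i) - R_y(i); compute d_i^2.
  (6-5)^2=1, (8-2)^2=36, (3-1)^2=4, (2-7)^2=25, (7-3)^2=16, (5-4)^2=1, (4-6)^2=4, (1-8)^2=49
sum(d^2) = 136.
Step 3: rho = 1 - 6*136 / (8*(8^2 - 1)) = 1 - 816/504 = -0.619048.
Step 4: Under H0, t = rho * sqrt((n-2)/(1-rho^2)) = -1.9308 ~ t(6).
Step 5: Two-sided p-value from the t-distribution with 6 df = 0.101733.
Step 6: alpha = 0.05. fail to reject H0.

rho = -0.6190, p = 0.101733, fail to reject H0 at alpha = 0.05.


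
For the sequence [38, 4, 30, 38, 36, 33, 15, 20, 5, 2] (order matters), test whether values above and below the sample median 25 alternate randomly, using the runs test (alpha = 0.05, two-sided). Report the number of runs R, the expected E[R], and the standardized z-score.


Step 1: Compute median = 25; label A = above, B = below.
Labels in order: ABAAAABBBB  (n_A = 5, n_B = 5)
Step 2: Count runs R = 4.
Step 3: Under H0 (random ordering), E[R] = 2*n_A*n_B/(n_A+n_B) + 1 = 2*5*5/10 + 1 = 6.0000.
        Var[R] = 2*n_A*n_B*(2*n_A*n_B - n_A - n_B) / ((n_A+n_B)^2 * (n_A+n_B-1)) = 2000/900 = 2.2222.
        SD[R] = 1.4907.
Step 4: Continuity-corrected z = (R + 0.5 - E[R]) / SD[R] = (4 + 0.5 - 6.0000) / 1.4907 = -1.0062.
Step 5: Two-sided p-value via normal approximation = 2*(1 - Phi(|z|)) = 0.314305.
Step 6: alpha = 0.05. fail to reject H0.

R = 4, z = -1.0062, p = 0.314305, fail to reject H0.


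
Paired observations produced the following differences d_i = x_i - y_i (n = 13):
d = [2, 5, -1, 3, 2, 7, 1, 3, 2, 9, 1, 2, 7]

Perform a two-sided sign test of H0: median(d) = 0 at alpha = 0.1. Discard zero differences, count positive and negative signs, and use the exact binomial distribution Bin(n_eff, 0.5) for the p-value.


Step 1: Discard zero differences. Original n = 13; n_eff = number of nonzero differences = 13.
Nonzero differences (with sign): +2, +5, -1, +3, +2, +7, +1, +3, +2, +9, +1, +2, +7
Step 2: Count signs: positive = 12, negative = 1.
Step 3: Under H0: P(positive) = 0.5, so the number of positives S ~ Bin(13, 0.5).
Step 4: Two-sided exact p-value = sum of Bin(13,0.5) probabilities at or below the observed probability = 0.003418.
Step 5: alpha = 0.1. reject H0.

n_eff = 13, pos = 12, neg = 1, p = 0.003418, reject H0.


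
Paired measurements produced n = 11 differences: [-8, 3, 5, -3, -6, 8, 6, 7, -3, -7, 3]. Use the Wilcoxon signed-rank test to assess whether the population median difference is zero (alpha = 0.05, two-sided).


Step 1: Drop any zero differences (none here) and take |d_i|.
|d| = [8, 3, 5, 3, 6, 8, 6, 7, 3, 7, 3]
Step 2: Midrank |d_i| (ties get averaged ranks).
ranks: |8|->10.5, |3|->2.5, |5|->5, |3|->2.5, |6|->6.5, |8|->10.5, |6|->6.5, |7|->8.5, |3|->2.5, |7|->8.5, |3|->2.5
Step 3: Attach original signs; sum ranks with positive sign and with negative sign.
W+ = 2.5 + 5 + 10.5 + 6.5 + 8.5 + 2.5 = 35.5
W- = 10.5 + 2.5 + 6.5 + 2.5 + 8.5 = 30.5
(Check: W+ + W- = 66 should equal n(n+1)/2 = 66.)
Step 4: Test statistic W = min(W+, W-) = 30.5.
Step 5: Ties in |d|, so use the tie-corrected normal approximation.
        E[W] = n(n+1)/4 = 11*12/4 = 33.
        Tie groups: |d|=3 (t=4), |d|=6 (t=2), |d|=7 (t=2), |d|=8 (t=2); sum(t^3 - t) = 78.
        Var[W] = n(n+1)(2n+1)/24 - sum(t^3-t)/48 = 3036/24 - 78/48 = 124.875.
        z = (W - E[W]) / sqrt(Var[W]) = (30.5 - 33) / 11.1747 = -0.2237.
        Two-sided p = 2*Phi(z) = 0.822976.
Step 6: alpha = 0.05. fail to reject H0.

W+ = 35.5, W- = 30.5, W = min = 30.5, p = 0.822976, fail to reject H0.


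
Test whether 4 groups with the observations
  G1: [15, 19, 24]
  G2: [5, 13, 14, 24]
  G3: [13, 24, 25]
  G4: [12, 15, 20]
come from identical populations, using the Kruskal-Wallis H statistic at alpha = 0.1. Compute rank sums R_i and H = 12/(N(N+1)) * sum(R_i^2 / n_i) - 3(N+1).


Step 1: Combine all N = 13 observations and assign midranks.
sorted (value, group, rank): (5,G2,1), (12,G4,2), (13,G2,3.5), (13,G3,3.5), (14,G2,5), (15,G1,6.5), (15,G4,6.5), (19,G1,8), (20,G4,9), (24,G1,11), (24,G2,11), (24,G3,11), (25,G3,13)
Step 2: Sum ranks within each group.
R_1 = 25.5 (n_1 = 3)
R_2 = 20.5 (n_2 = 4)
R_3 = 27.5 (n_3 = 3)
R_4 = 17.5 (n_4 = 3)
Step 3: H = 12/(N(N+1)) * sum(R_i^2/n_i) - 3(N+1)
     = 12/(13*14) * (25.5^2/3 + 20.5^2/4 + 27.5^2/3 + 17.5^2/3) - 3*14
     = 0.065934 * 675.979 - 42
     = 2.570055.
Step 4: Ties present; correction factor C = 1 - 36/(13^3 - 13) = 0.983516. Corrected H = 2.570055 / 0.983516 = 2.613128.
Step 5: Under H0, H ~ chi^2(3); p-value = 0.455193.
Step 6: alpha = 0.1. fail to reject H0.

H = 2.6131, df = 3, p = 0.455193, fail to reject H0.


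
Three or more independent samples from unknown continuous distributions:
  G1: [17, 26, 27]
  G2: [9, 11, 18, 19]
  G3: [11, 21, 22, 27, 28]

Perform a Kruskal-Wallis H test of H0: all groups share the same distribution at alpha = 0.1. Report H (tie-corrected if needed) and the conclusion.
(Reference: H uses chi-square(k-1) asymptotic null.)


Step 1: Combine all N = 12 observations and assign midranks.
sorted (value, group, rank): (9,G2,1), (11,G2,2.5), (11,G3,2.5), (17,G1,4), (18,G2,5), (19,G2,6), (21,G3,7), (22,G3,8), (26,G1,9), (27,G1,10.5), (27,G3,10.5), (28,G3,12)
Step 2: Sum ranks within each group.
R_1 = 23.5 (n_1 = 3)
R_2 = 14.5 (n_2 = 4)
R_3 = 40 (n_3 = 5)
Step 3: H = 12/(N(N+1)) * sum(R_i^2/n_i) - 3(N+1)
     = 12/(12*13) * (23.5^2/3 + 14.5^2/4 + 40^2/5) - 3*13
     = 0.076923 * 556.646 - 39
     = 3.818910.
Step 4: Ties present; correction factor C = 1 - 12/(12^3 - 12) = 0.993007. Corrected H = 3.818910 / 0.993007 = 3.845804.
Step 5: Under H0, H ~ chi^2(2); p-value = 0.146182.
Step 6: alpha = 0.1. fail to reject H0.

H = 3.8458, df = 2, p = 0.146182, fail to reject H0.


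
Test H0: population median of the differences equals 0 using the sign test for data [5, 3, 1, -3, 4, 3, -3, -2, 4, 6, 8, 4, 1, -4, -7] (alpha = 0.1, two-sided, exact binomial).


Step 1: Discard zero differences. Original n = 15; n_eff = number of nonzero differences = 15.
Nonzero differences (with sign): +5, +3, +1, -3, +4, +3, -3, -2, +4, +6, +8, +4, +1, -4, -7
Step 2: Count signs: positive = 10, negative = 5.
Step 3: Under H0: P(positive) = 0.5, so the number of positives S ~ Bin(15, 0.5).
Step 4: Two-sided exact p-value = sum of Bin(15,0.5) probabilities at or below the observed probability = 0.301758.
Step 5: alpha = 0.1. fail to reject H0.

n_eff = 15, pos = 10, neg = 5, p = 0.301758, fail to reject H0.


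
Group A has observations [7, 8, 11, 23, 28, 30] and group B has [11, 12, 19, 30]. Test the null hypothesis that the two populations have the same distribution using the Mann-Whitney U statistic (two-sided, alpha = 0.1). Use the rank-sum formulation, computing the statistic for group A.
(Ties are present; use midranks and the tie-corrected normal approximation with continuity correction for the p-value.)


Step 1: Combine and sort all 10 observations; assign midranks.
sorted (value, group): (7,X), (8,X), (11,X), (11,Y), (12,Y), (19,Y), (23,X), (28,X), (30,X), (30,Y)
ranks: 7->1, 8->2, 11->3.5, 11->3.5, 12->5, 19->6, 23->7, 28->8, 30->9.5, 30->9.5
Step 2: Rank sum for X: R1 = 1 + 2 + 3.5 + 7 + 8 + 9.5 = 31.
Step 3: U_X = R1 - n1(n1+1)/2 = 31 - 6*7/2 = 31 - 21 = 10.
       U_Y = n1*n2 - U_X = 24 - 10 = 14.
Step 4: Ties are present, so use the tie-corrected normal approximation (with continuity correction) for the p-value.
Step 5: p-value = 0.747637; compare to alpha = 0.1. fail to reject H0.

U_X = 10, p = 0.747637, fail to reject H0 at alpha = 0.1.


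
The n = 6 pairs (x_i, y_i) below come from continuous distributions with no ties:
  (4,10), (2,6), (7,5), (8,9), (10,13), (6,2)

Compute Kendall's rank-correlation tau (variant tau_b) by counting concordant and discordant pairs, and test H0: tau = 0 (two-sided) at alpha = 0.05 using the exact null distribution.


Step 1: Enumerate the 15 unordered pairs (i,j) with i<j and classify each by sign(x_j-x_i) * sign(y_j-y_i).
  (1,2):dx=-2,dy=-4->C; (1,3):dx=+3,dy=-5->D; (1,4):dx=+4,dy=-1->D; (1,5):dx=+6,dy=+3->C
  (1,6):dx=+2,dy=-8->D; (2,3):dx=+5,dy=-1->D; (2,4):dx=+6,dy=+3->C; (2,5):dx=+8,dy=+7->C
  (2,6):dx=+4,dy=-4->D; (3,4):dx=+1,dy=+4->C; (3,5):dx=+3,dy=+8->C; (3,6):dx=-1,dy=-3->C
  (4,5):dx=+2,dy=+4->C; (4,6):dx=-2,dy=-7->C; (5,6):dx=-4,dy=-11->C
Step 2: C = 10, D = 5, total pairs = 15.
Step 3: tau = (C - D)/(n(n-1)/2) = (10 - 5)/15 = 0.333333.
Step 4: Exact two-sided p-value (enumerate n! = 720 permutations of y under H0): p = 0.469444.
Step 5: alpha = 0.05. fail to reject H0.

tau_b = 0.3333 (C=10, D=5), p = 0.469444, fail to reject H0.


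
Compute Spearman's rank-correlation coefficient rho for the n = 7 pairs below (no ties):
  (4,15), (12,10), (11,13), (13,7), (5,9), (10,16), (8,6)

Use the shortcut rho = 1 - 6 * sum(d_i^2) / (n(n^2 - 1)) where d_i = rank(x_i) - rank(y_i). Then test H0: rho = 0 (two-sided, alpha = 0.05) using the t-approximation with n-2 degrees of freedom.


Step 1: Rank x and y separately (midranks; no ties here).
rank(x): 4->1, 12->6, 11->5, 13->7, 5->2, 10->4, 8->3
rank(y): 15->6, 10->4, 13->5, 7->2, 9->3, 16->7, 6->1
Step 2: d_i = R_x(i) - R_y(i); compute d_i^2.
  (1-6)^2=25, (6-4)^2=4, (5-5)^2=0, (7-2)^2=25, (2-3)^2=1, (4-7)^2=9, (3-1)^2=4
sum(d^2) = 68.
Step 3: rho = 1 - 6*68 / (7*(7^2 - 1)) = 1 - 408/336 = -0.214286.
Step 4: Under H0, t = rho * sqrt((n-2)/(1-rho^2)) = -0.4906 ~ t(5).
Step 5: Two-sided p-value from the t-distribution with 5 df = 0.644512.
Step 6: alpha = 0.05. fail to reject H0.

rho = -0.2143, p = 0.644512, fail to reject H0 at alpha = 0.05.


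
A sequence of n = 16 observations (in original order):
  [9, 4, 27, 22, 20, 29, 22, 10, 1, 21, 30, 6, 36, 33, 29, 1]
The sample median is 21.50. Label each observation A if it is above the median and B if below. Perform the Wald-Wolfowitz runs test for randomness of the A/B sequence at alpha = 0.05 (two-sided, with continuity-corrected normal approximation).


Step 1: Compute median = 21.50; label A = above, B = below.
Labels in order: BBAABAABBBABAAAB  (n_A = 8, n_B = 8)
Step 2: Count runs R = 9.
Step 3: Under H0 (random ordering), E[R] = 2*n_A*n_B/(n_A+n_B) + 1 = 2*8*8/16 + 1 = 9.0000.
        Var[R] = 2*n_A*n_B*(2*n_A*n_B - n_A - n_B) / ((n_A+n_B)^2 * (n_A+n_B-1)) = 14336/3840 = 3.7333.
        SD[R] = 1.9322.
Step 4: R = E[R], so z = 0 with no continuity correction.
Step 5: Two-sided p-value via normal approximation = 2*(1 - Phi(|z|)) = 1.000000.
Step 6: alpha = 0.05. fail to reject H0.

R = 9, z = 0.0000, p = 1.000000, fail to reject H0.


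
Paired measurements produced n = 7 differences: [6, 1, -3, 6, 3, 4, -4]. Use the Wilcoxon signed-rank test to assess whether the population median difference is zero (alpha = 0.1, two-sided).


Step 1: Drop any zero differences (none here) and take |d_i|.
|d| = [6, 1, 3, 6, 3, 4, 4]
Step 2: Midrank |d_i| (ties get averaged ranks).
ranks: |6|->6.5, |1|->1, |3|->2.5, |6|->6.5, |3|->2.5, |4|->4.5, |4|->4.5
Step 3: Attach original signs; sum ranks with positive sign and with negative sign.
W+ = 6.5 + 1 + 6.5 + 2.5 + 4.5 = 21
W- = 2.5 + 4.5 = 7
(Check: W+ + W- = 28 should equal n(n+1)/2 = 28.)
Step 4: Test statistic W = min(W+, W-) = 7.
Step 5: Ties in |d|, so use the tie-corrected normal approximation.
        E[W] = n(n+1)/4 = 7*8/4 = 14.
        Tie groups: |d|=3 (t=2), |d|=4 (t=2), |d|=6 (t=2); sum(t^3 - t) = 18.
        Var[W] = n(n+1)(2n+1)/24 - sum(t^3-t)/48 = 840/24 - 18/48 = 34.625.
        z = (W - E[W]) / sqrt(Var[W]) = (7 - 14) / 5.8843 = -1.1896.
        Two-sided p = 2*Phi(z) = 0.234201.
Step 6: alpha = 0.1. fail to reject H0.

W+ = 21, W- = 7, W = min = 7, p = 0.234201, fail to reject H0.
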